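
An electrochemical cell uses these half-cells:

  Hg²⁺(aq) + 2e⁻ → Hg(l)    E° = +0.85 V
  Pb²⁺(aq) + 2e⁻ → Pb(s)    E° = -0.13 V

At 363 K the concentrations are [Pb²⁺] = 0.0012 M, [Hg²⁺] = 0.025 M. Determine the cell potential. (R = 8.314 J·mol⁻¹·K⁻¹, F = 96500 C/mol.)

1.03 V

The Hg²⁺/Hg couple has the higher reduction potential and acts as the cathode, so E°_cell = +0.85 − (-0.13) = 0.98 V.
Balancing electrons gives n = 2; the reaction quotient is Q = [Pb²⁺]/[Hg²⁺] = 0.0480.
E = E° − (RT/nF) ln Q = 0.98 − (8.314×363)/(2×96500) × (-3.037) = 0.980 + 0.047 = 1.027 V.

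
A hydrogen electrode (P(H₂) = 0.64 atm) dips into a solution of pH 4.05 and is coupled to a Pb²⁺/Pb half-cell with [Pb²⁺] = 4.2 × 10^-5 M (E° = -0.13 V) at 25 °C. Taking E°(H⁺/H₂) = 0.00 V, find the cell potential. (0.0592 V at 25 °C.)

The hydrogen couple is the cathode, so E°_cell = 0.13 V; n = 2.
[H⁺] = 10^(−4.05) = 8.9 × 10^-5 M, and Q = [Pb²⁺]·P(H₂) / [H⁺]^2 = 3380.
E = E° − (0.0592/2) log Q = 0.13 − (0.0592/2)(3.529) = 0.026 V.

0.026 V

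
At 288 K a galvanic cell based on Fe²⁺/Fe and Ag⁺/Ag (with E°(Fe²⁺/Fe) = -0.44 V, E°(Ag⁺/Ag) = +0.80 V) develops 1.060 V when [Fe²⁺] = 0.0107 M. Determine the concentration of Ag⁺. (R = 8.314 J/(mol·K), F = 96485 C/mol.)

7.3 × 10^-5 M

From the Nernst equation, ln Q = nF(E° − E)/RT = 2×96485×(1.24 − 1.060)/(8.314×288) = 14.506, so Q = 2 × 10^6.
With Q = [Fe²⁺]/[Ag⁺]^2 and the known concentrations, [Ag⁺]^2 in the denominator gives [Ag⁺] = 7.3 × 10^-5 M.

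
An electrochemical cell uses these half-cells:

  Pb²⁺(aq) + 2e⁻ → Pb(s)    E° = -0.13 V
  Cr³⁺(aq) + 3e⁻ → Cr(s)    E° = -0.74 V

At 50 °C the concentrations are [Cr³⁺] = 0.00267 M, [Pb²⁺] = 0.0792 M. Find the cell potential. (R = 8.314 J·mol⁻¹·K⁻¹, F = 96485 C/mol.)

0.630 V

The Pb²⁺/Pb couple has the higher reduction potential and acts as the cathode, so E°_cell = -0.13 − (-0.74) = 0.61 V.
Balancing electrons gives n = 6; the reaction quotient is Q = [Cr³⁺]^2/[Pb²⁺]^3 = 0.0143.
E = E° − (RT/nF) ln Q = 0.61 − (8.314×323)/(6×96485) × (-4.244) = 0.610 + 0.020 = 0.630 V.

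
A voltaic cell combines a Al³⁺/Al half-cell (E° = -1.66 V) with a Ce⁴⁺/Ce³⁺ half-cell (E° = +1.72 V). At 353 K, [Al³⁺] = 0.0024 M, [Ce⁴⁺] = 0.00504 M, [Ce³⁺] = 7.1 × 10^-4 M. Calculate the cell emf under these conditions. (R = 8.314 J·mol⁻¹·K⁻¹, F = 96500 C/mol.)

The Ce⁴⁺/Ce³⁺ couple has the higher reduction potential and acts as the cathode, so E°_cell = +1.72 − (-1.66) = 3.38 V.
Balancing electrons gives n = 3; the reaction quotient is Q = [Al³⁺]·[Ce³⁺]^3/[Ce⁴⁺]^3 = 6.71 × 10^-6.
E = E° − (RT/nF) ln Q = 3.38 − (8.314×353)/(3×96500) × (-11.912) = 3.380 + 0.121 = 3.501 V.

3.50 V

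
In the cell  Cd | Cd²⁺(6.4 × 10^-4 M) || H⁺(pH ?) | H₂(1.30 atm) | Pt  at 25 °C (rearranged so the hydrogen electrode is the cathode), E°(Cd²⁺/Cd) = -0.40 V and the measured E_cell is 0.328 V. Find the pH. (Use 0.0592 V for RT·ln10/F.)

E°_cell = 0.40 V and n = 2.
log Q = n(E° − E)/0.0592 = 2×(0.40 − 0.328)/0.0592 = 2.432.
With Q = [Cd²⁺]·P(H₂) / [H⁺]^2, solving for [H⁺] gives log[H⁺] = -2.756, so pH = 2.76.

pH = 2.76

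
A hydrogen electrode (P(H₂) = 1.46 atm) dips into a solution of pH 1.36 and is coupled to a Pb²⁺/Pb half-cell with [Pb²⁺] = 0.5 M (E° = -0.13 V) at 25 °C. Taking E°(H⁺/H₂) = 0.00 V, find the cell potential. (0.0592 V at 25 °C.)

0.054 V

The hydrogen couple is the cathode, so E°_cell = 0.13 V; n = 2.
[H⁺] = 10^(−1.36) = 0.044 M, and Q = [Pb²⁺]·P(H₂) / [H⁺]^2 = 383.
E = E° − (0.0592/2) log Q = 0.13 − (0.0592/2)(2.583) = 0.054 V.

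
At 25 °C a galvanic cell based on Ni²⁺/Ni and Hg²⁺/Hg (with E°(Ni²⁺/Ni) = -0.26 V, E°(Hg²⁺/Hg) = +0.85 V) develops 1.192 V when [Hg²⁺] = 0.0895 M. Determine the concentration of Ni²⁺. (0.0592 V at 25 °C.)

1.5 × 10^-4 M

From the Nernst equation, log Q = n(E° − E)/0.0592 = 2(1.11 − 1.192)/0.0592 = -2.770, so Q = 0.00170.
With Q = [Ni²⁺]/[Hg²⁺] and the known concentrations, [Ni²⁺] in the numerator gives [Ni²⁺] = 1.5 × 10^-4 M.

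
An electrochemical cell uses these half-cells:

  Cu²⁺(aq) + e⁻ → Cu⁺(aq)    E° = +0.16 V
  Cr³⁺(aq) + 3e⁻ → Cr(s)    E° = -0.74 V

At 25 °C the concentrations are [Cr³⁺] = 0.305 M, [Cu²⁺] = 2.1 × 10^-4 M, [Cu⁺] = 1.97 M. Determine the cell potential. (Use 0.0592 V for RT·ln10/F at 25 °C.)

0.675 V

The Cu²⁺/Cu⁺ couple has the higher reduction potential and acts as the cathode, so E°_cell = +0.16 − (-0.74) = 0.90 V.
Balancing electrons gives n = 3; the reaction quotient is Q = [Cr³⁺]·[Cu⁺]^3/[Cu²⁺]^3 = 2.52 × 10^11.
At 25 °C, E = E° − (0.0592/n) log Q = 0.90 − (0.0592/3)(11.401) = 0.900 − 0.225 = 0.675 V.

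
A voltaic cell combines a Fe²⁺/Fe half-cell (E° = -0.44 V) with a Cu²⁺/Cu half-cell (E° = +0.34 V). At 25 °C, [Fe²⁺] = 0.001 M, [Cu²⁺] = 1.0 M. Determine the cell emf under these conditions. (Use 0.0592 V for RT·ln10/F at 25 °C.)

0.869 V

The Cu²⁺/Cu couple has the higher reduction potential and acts as the cathode, so E°_cell = +0.34 − (-0.44) = 0.78 V.
Balancing electrons gives n = 2; the reaction quotient is Q = [Fe²⁺]/[Cu²⁺] = 0.00100.
At 25 °C, E = E° − (0.0592/n) log Q = 0.78 − (0.0592/2)(-3.000) = 0.780 + 0.089 = 0.869 V.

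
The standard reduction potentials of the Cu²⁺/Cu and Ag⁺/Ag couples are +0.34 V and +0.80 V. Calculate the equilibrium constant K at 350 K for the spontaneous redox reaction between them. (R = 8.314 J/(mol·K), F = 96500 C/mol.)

1.8 × 10^13

E°_cell = +0.80 − (+0.34) = 0.46 V, with n = 2 electrons transferred.
At equilibrium E = 0, so the Nernst equation gives ln K = nFE°/RT = (2)(96500)(0.46)/((8.314)(350)) = 30.51.
K = e^30.51 = 1.8 × 10^13.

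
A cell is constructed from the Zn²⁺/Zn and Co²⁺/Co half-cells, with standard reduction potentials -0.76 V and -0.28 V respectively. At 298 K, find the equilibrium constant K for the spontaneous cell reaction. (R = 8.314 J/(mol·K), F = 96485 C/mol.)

1.7 × 10^16

E°_cell = -0.28 − (-0.76) = 0.48 V, with n = 2 electrons transferred.
At equilibrium E = 0, so the Nernst equation gives ln K = nFE°/RT = (2)(96485)(0.48)/((8.314)(298)) = 37.39.
K = e^37.39 = 1.7 × 10^16.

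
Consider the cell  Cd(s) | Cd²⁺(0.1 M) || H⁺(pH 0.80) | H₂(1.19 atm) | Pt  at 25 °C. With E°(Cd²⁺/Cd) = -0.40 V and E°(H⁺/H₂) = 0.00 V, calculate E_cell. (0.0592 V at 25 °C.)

The hydrogen couple is the cathode, so E°_cell = 0.40 V; n = 2.
[H⁺] = 10^(−0.80) = 0.16 M, and Q = [Cd²⁺]·P(H₂) / [H⁺]^2 = 4.74.
E = E° − (0.0592/2) log Q = 0.40 − (0.0592/2)(0.676) = 0.380 V.

0.38 V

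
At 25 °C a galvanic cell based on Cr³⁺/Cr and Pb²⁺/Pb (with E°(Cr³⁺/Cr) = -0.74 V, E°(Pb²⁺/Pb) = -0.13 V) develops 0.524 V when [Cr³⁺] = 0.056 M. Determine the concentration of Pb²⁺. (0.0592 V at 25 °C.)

1.8 × 10^-4 M

From the Nernst equation, log Q = n(E° − E)/0.0592 = 6(0.61 − 0.524)/0.0592 = 8.716, so Q = 5.2 × 10^8.
With Q = [Cr³⁺]^2/[Pb²⁺]^3 and the known concentrations, [Pb²⁺]^3 in the denominator gives [Pb²⁺] = 1.8 × 10^-4 M.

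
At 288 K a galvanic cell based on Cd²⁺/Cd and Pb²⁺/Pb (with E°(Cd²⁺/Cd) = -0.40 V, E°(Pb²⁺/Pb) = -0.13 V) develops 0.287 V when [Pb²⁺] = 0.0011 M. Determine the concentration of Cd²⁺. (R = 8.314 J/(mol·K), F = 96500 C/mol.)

2.8 × 10^-4 M

From the Nernst equation, ln Q = nF(E° − E)/RT = 2×96500×(0.27 − 0.287)/(8.314×288) = -1.370, so Q = 0.254.
With Q = [Cd²⁺]/[Pb²⁺] and the known concentrations, [Cd²⁺] in the numerator gives [Cd²⁺] = 2.8 × 10^-4 M.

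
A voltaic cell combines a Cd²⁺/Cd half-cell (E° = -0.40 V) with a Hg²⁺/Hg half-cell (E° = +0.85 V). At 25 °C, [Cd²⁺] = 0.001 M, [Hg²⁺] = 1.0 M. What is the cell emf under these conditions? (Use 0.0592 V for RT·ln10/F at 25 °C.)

1.34 V

The Hg²⁺/Hg couple has the higher reduction potential and acts as the cathode, so E°_cell = +0.85 − (-0.40) = 1.25 V.
Balancing electrons gives n = 2; the reaction quotient is Q = [Cd²⁺]/[Hg²⁺] = 0.00100.
At 25 °C, E = E° − (0.0592/n) log Q = 1.25 − (0.0592/2)(-3.000) = 1.250 + 0.089 = 1.339 V.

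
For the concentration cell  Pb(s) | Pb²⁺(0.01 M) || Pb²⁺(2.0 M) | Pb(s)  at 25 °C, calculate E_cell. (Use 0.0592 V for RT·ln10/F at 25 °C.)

0.068 V

Both half-cells are Pb²⁺/Pb, so E°_cell = 0. The concentrated side is the cathode; the cell reaction moves Pb²⁺ from high to low concentration with n = 2.
Q = [Pb²⁺]_dilute/[Pb²⁺]_conc = 0.01/2.0 = 0.00500.
E = 0 − (0.0592/2) log Q = −(0.0592/2)(-2.301) = 0.0681 V.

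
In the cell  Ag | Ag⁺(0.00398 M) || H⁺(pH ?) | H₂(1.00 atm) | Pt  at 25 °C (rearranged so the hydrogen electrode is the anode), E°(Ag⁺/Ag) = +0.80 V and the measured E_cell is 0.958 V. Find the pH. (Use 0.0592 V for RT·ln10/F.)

pH = 5.07

E°_cell = 0.80 V and n = 2.
log Q = n(E° − E)/0.0592 = 2×(0.80 − 0.958)/0.0592 = -5.338.
With Q = [H⁺]^2 / ([Ag⁺]^2·P(H₂)), solving for [H⁺] gives log[H⁺] = -5.069, so pH = 5.07.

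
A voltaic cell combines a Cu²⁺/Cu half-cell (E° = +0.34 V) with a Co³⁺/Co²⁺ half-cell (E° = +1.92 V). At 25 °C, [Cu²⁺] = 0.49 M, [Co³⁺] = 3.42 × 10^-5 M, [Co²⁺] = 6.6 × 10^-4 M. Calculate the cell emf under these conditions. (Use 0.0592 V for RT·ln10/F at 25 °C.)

The Co³⁺/Co²⁺ couple has the higher reduction potential and acts as the cathode, so E°_cell = +1.92 − (+0.34) = 1.58 V.
Balancing electrons gives n = 2; the reaction quotient is Q = [Cu²⁺]·[Co²⁺]^2/[Co³⁺]^2 = 182.
At 25 °C, E = E° − (0.0592/n) log Q = 1.58 − (0.0592/2)(2.261) = 1.580 − 0.067 = 1.513 V.

1.51 V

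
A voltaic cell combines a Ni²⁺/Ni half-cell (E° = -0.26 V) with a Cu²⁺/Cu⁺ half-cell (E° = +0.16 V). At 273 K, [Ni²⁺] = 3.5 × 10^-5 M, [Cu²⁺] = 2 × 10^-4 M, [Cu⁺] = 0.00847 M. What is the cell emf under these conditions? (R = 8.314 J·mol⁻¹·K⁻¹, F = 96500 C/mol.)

The Cu²⁺/Cu⁺ couple has the higher reduction potential and acts as the cathode, so E°_cell = +0.16 − (-0.26) = 0.42 V.
Balancing electrons gives n = 2; the reaction quotient is Q = [Ni²⁺]·[Cu⁺]^2/[Cu²⁺]^2 = 0.0628.
E = E° − (RT/nF) ln Q = 0.42 − (8.314×273)/(2×96500) × (-2.768) = 0.420 + 0.033 = 0.453 V.

0.453 V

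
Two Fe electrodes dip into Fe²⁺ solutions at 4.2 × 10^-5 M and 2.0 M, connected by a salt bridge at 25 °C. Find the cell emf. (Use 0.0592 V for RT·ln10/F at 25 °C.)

0.14 V

Both half-cells are Fe²⁺/Fe, so E°_cell = 0. The concentrated side is the cathode; the cell reaction moves Fe²⁺ from high to low concentration with n = 2.
Q = [Fe²⁺]_dilute/[Fe²⁺]_conc = 4.2 × 10^-5/2.0 = 2.1 × 10^-5.
E = 0 − (0.0592/2) log Q = −(0.0592/2)(-4.678) = 0.1385 V.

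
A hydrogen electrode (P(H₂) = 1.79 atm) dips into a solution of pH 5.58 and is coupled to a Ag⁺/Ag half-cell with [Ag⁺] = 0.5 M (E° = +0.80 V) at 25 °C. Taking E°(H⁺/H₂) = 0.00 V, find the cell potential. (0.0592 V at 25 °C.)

The Ag⁺/Ag couple is the cathode, so E°_cell = 0.80 V; n = 2.
[H⁺] = 10^(−5.58) = 2.6 × 10^-6 M, and Q = [H⁺]^2 / ([Ag⁺]^2·P(H₂)) = 1.55 × 10^-11.
E = E° − (0.0592/2) log Q = 0.80 − (0.0592/2)(-10.811) = 1.120 V.

1.12 V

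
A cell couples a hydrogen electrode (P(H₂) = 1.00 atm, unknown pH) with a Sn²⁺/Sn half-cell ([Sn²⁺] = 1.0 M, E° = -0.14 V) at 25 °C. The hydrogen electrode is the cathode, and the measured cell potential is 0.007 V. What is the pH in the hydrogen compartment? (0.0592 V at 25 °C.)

E°_cell = 0.14 V and n = 2.
log Q = n(E° − E)/0.0592 = 2×(0.14 − 0.007)/0.0592 = 4.493.
With Q = [Sn²⁺]·P(H₂) / [H⁺]^2, solving for [H⁺] gives log[H⁺] = -2.247, so pH = 2.25.

pH = 2.25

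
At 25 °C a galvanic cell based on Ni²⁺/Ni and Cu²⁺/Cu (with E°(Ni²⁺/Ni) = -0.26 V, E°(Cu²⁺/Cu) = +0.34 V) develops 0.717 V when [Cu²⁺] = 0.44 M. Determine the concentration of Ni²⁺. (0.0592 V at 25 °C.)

From the Nernst equation, log Q = n(E° − E)/0.0592 = 2(0.60 − 0.717)/0.0592 = -3.953, so Q = 1.12 × 10^-4.
With Q = [Ni²⁺]/[Cu²⁺] and the known concentrations, [Ni²⁺] in the numerator gives [Ni²⁺] = 4.9 × 10^-5 M.

4.9 × 10^-5 M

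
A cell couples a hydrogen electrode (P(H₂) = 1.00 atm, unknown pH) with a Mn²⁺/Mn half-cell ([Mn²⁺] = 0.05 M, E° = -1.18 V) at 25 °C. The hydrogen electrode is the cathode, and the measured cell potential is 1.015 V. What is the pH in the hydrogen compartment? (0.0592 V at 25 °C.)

pH = 3.44

E°_cell = 1.18 V and n = 2.
log Q = n(E° − E)/0.0592 = 2×(1.18 − 1.015)/0.0592 = 5.574.
With Q = [Mn²⁺]·P(H₂) / [H⁺]^2, solving for [H⁺] gives log[H⁺] = -3.438, so pH = 3.44.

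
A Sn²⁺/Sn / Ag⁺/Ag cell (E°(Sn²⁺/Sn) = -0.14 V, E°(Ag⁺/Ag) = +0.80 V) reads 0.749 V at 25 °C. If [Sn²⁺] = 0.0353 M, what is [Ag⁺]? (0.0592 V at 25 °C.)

1.1 × 10^-4 M

From the Nernst equation, log Q = n(E° − E)/0.0592 = 2(0.94 − 0.749)/0.0592 = 6.453, so Q = 2.84 × 10^6.
With Q = [Sn²⁺]/[Ag⁺]^2 and the known concentrations, [Ag⁺]^2 in the denominator gives [Ag⁺] = 1.1 × 10^-4 M.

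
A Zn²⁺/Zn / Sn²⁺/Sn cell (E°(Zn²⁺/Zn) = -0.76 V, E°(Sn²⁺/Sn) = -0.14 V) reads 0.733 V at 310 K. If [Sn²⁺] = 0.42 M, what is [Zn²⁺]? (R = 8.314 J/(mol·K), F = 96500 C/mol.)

From the Nernst equation, ln Q = nF(E° − E)/RT = 2×96500×(0.62 − 0.733)/(8.314×310) = -8.462, so Q = 2.11 × 10^-4.
With Q = [Zn²⁺]/[Sn²⁺] and the known concentrations, [Zn²⁺] in the numerator gives [Zn²⁺] = 8.9 × 10^-5 M.

8.9 × 10^-5 M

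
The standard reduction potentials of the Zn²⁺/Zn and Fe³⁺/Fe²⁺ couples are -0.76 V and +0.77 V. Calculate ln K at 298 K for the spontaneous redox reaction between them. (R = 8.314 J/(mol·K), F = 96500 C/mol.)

E°_cell = +0.77 − (-0.76) = 1.53 V, with n = 2 electrons transferred.
At equilibrium E = 0, so the Nernst equation gives ln K = nFE°/RT = (2)(96500)(1.53)/((8.314)(298)) = 119.19.

ln K = 119.2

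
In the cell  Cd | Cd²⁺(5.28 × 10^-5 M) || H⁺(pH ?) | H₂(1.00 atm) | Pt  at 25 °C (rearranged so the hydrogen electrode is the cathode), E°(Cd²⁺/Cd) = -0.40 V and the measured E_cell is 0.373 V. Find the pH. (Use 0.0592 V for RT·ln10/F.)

pH = 2.59

E°_cell = 0.40 V and n = 2.
log Q = n(E° − E)/0.0592 = 2×(0.40 − 0.373)/0.0592 = 0.912.
With Q = [Cd²⁺]·P(H₂) / [H⁺]^2, solving for [H⁺] gives log[H⁺] = -2.595, so pH = 2.59.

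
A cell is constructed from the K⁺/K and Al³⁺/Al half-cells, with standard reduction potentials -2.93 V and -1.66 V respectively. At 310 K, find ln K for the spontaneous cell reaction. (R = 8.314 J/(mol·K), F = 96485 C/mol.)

ln K = 142.6

E°_cell = -1.66 − (-2.93) = 1.27 V, with n = 3 electrons transferred.
At equilibrium E = 0, so the Nernst equation gives ln K = nFE°/RT = (3)(96485)(1.27)/((8.314)(310)) = 142.63.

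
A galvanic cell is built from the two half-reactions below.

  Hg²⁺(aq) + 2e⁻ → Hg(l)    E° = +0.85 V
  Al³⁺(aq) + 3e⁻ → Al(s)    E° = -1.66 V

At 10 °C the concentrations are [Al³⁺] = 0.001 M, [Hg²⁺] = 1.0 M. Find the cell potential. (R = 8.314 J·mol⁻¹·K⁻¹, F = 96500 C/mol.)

2.57 V

The Hg²⁺/Hg couple has the higher reduction potential and acts as the cathode, so E°_cell = +0.85 − (-1.66) = 2.51 V.
Balancing electrons gives n = 6; the reaction quotient is Q = [Al³⁺]^2/[Hg²⁺]^3 = 1 × 10^-6.
E = E° − (RT/nF) ln Q = 2.51 − (8.314×283)/(6×96500) × (-13.816) = 2.510 + 0.056 = 2.566 V.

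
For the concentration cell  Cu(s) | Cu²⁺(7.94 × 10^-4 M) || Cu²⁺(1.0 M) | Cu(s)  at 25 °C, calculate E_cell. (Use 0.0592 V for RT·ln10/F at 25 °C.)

0.092 V

Both half-cells are Cu²⁺/Cu, so E°_cell = 0. The concentrated side is the cathode; the cell reaction moves Cu²⁺ from high to low concentration with n = 2.
Q = [Cu²⁺]_dilute/[Cu²⁺]_conc = 7.94 × 10^-4/1.0 = 7.94 × 10^-4.
E = 0 − (0.0592/2) log Q = −(0.0592/2)(-3.100) = 0.0918 V.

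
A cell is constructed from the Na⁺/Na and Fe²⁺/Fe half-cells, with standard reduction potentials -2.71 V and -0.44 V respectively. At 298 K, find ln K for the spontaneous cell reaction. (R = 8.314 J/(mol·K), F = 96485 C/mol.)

ln K = 176.8

E°_cell = -0.44 − (-2.71) = 2.27 V, with n = 2 electrons transferred.
At equilibrium E = 0, so the Nernst equation gives ln K = nFE°/RT = (2)(96485)(2.27)/((8.314)(298)) = 176.80.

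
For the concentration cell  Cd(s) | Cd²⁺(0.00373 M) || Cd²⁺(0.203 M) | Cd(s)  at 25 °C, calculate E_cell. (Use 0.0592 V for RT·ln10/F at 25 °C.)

0.051 V

Both half-cells are Cd²⁺/Cd, so E°_cell = 0. The concentrated side is the cathode; the cell reaction moves Cd²⁺ from high to low concentration with n = 2.
Q = [Cd²⁺]_dilute/[Cd²⁺]_conc = 0.00373/0.203 = 0.0184.
E = 0 − (0.0592/2) log Q = −(0.0592/2)(-1.736) = 0.0514 V.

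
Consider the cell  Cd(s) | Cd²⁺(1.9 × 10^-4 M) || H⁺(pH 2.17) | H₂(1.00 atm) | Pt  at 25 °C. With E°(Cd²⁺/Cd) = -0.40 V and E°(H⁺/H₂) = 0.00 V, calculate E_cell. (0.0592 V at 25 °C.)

0.38 V

The hydrogen couple is the cathode, so E°_cell = 0.40 V; n = 2.
[H⁺] = 10^(−2.17) = 0.0068 M, and Q = [Cd²⁺]·P(H₂) / [H⁺]^2 = 4.16.
E = E° − (0.0592/2) log Q = 0.40 − (0.0592/2)(0.619) = 0.382 V.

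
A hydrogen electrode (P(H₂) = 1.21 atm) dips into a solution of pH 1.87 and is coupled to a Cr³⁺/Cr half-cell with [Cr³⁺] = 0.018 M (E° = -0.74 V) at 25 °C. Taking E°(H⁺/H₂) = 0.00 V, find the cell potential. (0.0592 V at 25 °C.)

The hydrogen couple is the cathode, so E°_cell = 0.74 V; n = 6.
[H⁺] = 10^(−1.87) = 0.013 M, and Q = [Cr³⁺]^2·P(H₂)^3 / [H⁺]^6 = 9.53 × 10^7.
E = E° − (0.0592/6) log Q = 0.74 − (0.0592/6)(7.979) = 0.661 V.

0.66 V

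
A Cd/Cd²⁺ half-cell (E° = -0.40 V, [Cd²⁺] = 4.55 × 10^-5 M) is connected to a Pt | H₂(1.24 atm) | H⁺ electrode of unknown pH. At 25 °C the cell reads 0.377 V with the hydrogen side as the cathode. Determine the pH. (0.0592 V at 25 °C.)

pH = 2.51

E°_cell = 0.40 V and n = 2.
log Q = n(E° − E)/0.0592 = 2×(0.40 − 0.377)/0.0592 = 0.777.
With Q = [Cd²⁺]·P(H₂) / [H⁺]^2, solving for [H⁺] gives log[H⁺] = -2.513, so pH = 2.51.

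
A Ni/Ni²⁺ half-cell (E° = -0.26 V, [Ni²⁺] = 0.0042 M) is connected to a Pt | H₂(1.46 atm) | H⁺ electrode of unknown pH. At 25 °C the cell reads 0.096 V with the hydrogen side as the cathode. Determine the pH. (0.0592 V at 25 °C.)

E°_cell = 0.26 V and n = 2.
log Q = n(E° − E)/0.0592 = 2×(0.26 − 0.096)/0.0592 = 5.541.
With Q = [Ni²⁺]·P(H₂) / [H⁺]^2, solving for [H⁺] gives log[H⁺] = -3.876, so pH = 3.88.

pH = 3.88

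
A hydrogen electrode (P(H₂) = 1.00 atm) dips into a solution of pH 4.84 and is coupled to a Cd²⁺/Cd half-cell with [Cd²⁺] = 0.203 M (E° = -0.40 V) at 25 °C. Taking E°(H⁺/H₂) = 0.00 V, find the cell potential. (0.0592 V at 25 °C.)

The hydrogen couple is the cathode, so E°_cell = 0.40 V; n = 2.
[H⁺] = 10^(−4.84) = 1.4 × 10^-5 M, and Q = [Cd²⁺]·P(H₂) / [H⁺]^2 = 9.72 × 10^8.
E = E° − (0.0592/2) log Q = 0.40 − (0.0592/2)(8.987) = 0.134 V.

0.13 V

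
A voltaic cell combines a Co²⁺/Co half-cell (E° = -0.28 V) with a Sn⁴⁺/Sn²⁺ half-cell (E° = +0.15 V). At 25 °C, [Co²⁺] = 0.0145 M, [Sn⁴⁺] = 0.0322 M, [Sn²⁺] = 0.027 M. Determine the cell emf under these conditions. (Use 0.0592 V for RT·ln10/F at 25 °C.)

The Sn⁴⁺/Sn²⁺ couple has the higher reduction potential and acts as the cathode, so E°_cell = +0.15 − (-0.28) = 0.43 V.
Balancing electrons gives n = 2; the reaction quotient is Q = [Co²⁺]·[Sn²⁺]/[Sn⁴⁺] = 0.0122.
At 25 °C, E = E° − (0.0592/n) log Q = 0.43 − (0.0592/2)(-1.915) = 0.430 + 0.057 = 0.487 V.

0.487 V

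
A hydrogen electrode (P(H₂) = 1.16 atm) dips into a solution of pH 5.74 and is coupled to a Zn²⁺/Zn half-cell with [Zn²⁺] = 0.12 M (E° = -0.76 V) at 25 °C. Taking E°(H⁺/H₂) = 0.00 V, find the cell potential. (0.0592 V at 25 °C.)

0.45 V

The hydrogen couple is the cathode, so E°_cell = 0.76 V; n = 2.
[H⁺] = 10^(−5.74) = 1.8 × 10^-6 M, and Q = [Zn²⁺]·P(H₂) / [H⁺]^2 = 4.2 × 10^10.
E = E° − (0.0592/2) log Q = 0.76 − (0.0592/2)(10.624) = 0.446 V.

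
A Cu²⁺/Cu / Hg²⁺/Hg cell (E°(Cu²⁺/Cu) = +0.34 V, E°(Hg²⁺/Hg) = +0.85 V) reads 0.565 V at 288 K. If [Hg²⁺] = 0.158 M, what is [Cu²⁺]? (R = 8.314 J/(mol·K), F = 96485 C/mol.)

0.0019 M

From the Nernst equation, ln Q = nF(E° − E)/RT = 2×96485×(0.51 − 0.565)/(8.314×288) = -4.433, so Q = 0.0119.
With Q = [Cu²⁺]/[Hg²⁺] and the known concentrations, [Cu²⁺] in the numerator gives [Cu²⁺] = 0.0019 M.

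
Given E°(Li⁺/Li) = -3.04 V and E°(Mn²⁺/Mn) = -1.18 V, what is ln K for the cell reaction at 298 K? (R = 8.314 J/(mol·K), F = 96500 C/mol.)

E°_cell = -1.18 − (-3.04) = 1.86 V, with n = 2 electrons transferred.
At equilibrium E = 0, so the Nernst equation gives ln K = nFE°/RT = (2)(96500)(1.86)/((8.314)(298)) = 144.89.

ln K = 144.9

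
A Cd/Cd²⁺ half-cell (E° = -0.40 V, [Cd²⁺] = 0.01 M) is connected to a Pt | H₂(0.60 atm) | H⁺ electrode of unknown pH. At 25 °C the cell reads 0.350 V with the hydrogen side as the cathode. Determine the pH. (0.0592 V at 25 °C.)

pH = 1.96

E°_cell = 0.40 V and n = 2.
log Q = n(E° − E)/0.0592 = 2×(0.40 − 0.350)/0.0592 = 1.689.
With Q = [Cd²⁺]·P(H₂) / [H⁺]^2, solving for [H⁺] gives log[H⁺] = -1.956, so pH = 1.96.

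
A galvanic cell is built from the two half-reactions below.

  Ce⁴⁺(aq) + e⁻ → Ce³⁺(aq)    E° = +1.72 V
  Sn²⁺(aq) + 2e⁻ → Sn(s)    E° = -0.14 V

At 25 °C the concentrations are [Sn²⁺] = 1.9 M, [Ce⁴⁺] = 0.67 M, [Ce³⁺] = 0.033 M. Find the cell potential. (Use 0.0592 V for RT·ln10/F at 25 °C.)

1.93 V

The Ce⁴⁺/Ce³⁺ couple has the higher reduction potential and acts as the cathode, so E°_cell = +1.72 − (-0.14) = 1.86 V.
Balancing electrons gives n = 2; the reaction quotient is Q = [Sn²⁺]·[Ce³⁺]^2/[Ce⁴⁺]^2 = 0.00461.
At 25 °C, E = E° − (0.0592/n) log Q = 1.86 − (0.0592/2)(-2.336) = 1.860 + 0.069 = 1.929 V.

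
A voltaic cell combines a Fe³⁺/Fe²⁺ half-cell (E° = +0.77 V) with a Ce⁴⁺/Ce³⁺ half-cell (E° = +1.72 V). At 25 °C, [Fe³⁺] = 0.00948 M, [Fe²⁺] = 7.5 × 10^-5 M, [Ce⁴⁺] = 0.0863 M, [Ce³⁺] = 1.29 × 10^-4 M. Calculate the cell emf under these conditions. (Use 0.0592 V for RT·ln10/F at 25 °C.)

The Ce⁴⁺/Ce³⁺ couple has the higher reduction potential and acts as the cathode, so E°_cell = +1.72 − (+0.77) = 0.95 V.
Balancing electrons gives n = 1; the reaction quotient is Q = [Fe³⁺]·[Ce³⁺]/([Fe²⁺]·[Ce⁴⁺]) = 0.189.
At 25 °C, E = E° − (0.0592/n) log Q = 0.95 − (0.0592/1)(-0.724) = 0.950 + 0.043 = 0.993 V.

0.993 V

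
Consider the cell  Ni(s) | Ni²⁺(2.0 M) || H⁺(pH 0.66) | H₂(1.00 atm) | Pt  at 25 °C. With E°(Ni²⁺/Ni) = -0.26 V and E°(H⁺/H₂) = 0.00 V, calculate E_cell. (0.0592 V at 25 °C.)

0.21 V

The hydrogen couple is the cathode, so E°_cell = 0.26 V; n = 2.
[H⁺] = 10^(−0.66) = 0.22 M, and Q = [Ni²⁺]·P(H₂) / [H⁺]^2 = 41.8.
E = E° − (0.0592/2) log Q = 0.26 − (0.0592/2)(1.621) = 0.212 V.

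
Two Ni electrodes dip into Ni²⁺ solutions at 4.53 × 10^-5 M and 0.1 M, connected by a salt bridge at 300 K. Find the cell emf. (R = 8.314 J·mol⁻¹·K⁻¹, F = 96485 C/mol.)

Both half-cells are Ni²⁺/Ni, so E°_cell = 0. The concentrated side is the cathode; the cell reaction moves Ni²⁺ from high to low concentration with n = 2.
Q = [Ni²⁺]_dilute/[Ni²⁺]_conc = 4.53 × 10^-5/0.1 = 4.53 × 10^-4.
E = 0 − (RT/nF) ln Q = −((8.314×300)/(2×96485))(-7.700) = 0.0995 V.

0.100 V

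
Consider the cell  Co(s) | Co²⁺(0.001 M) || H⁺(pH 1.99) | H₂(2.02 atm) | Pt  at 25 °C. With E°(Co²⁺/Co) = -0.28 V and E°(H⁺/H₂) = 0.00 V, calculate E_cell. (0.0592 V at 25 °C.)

The hydrogen couple is the cathode, so E°_cell = 0.28 V; n = 2.
[H⁺] = 10^(−1.99) = 0.010 M, and Q = [Co²⁺]·P(H₂) / [H⁺]^2 = 19.3.
E = E° − (0.0592/2) log Q = 0.28 − (0.0592/2)(1.285) = 0.242 V.

0.24 V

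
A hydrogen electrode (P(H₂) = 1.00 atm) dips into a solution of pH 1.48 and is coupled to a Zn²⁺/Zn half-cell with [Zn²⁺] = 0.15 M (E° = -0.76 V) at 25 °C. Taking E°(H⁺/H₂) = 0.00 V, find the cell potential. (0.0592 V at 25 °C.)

0.70 V

The hydrogen couple is the cathode, so E°_cell = 0.76 V; n = 2.
[H⁺] = 10^(−1.48) = 0.033 M, and Q = [Zn²⁺]·P(H₂) / [H⁺]^2 = 137.
E = E° − (0.0592/2) log Q = 0.76 − (0.0592/2)(2.136) = 0.697 V.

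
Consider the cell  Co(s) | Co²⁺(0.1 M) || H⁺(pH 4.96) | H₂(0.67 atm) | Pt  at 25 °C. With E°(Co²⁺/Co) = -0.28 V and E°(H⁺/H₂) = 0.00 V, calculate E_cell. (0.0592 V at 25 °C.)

The hydrogen couple is the cathode, so E°_cell = 0.28 V; n = 2.
[H⁺] = 10^(−4.96) = 1.1 × 10^-5 M, and Q = [Co²⁺]·P(H₂) / [H⁺]^2 = 5.57 × 10^8.
E = E° − (0.0592/2) log Q = 0.28 − (0.0592/2)(8.746) = 0.021 V.

0.021 V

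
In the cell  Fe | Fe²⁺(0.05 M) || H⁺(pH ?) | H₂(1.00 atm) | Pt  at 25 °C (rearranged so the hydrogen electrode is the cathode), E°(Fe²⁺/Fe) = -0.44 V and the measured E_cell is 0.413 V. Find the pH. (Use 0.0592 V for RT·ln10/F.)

E°_cell = 0.44 V and n = 2.
log Q = n(E° − E)/0.0592 = 2×(0.44 − 0.413)/0.0592 = 0.912.
With Q = [Fe²⁺]·P(H₂) / [H⁺]^2, solving for [H⁺] gives log[H⁺] = -1.107, so pH = 1.11.

pH = 1.11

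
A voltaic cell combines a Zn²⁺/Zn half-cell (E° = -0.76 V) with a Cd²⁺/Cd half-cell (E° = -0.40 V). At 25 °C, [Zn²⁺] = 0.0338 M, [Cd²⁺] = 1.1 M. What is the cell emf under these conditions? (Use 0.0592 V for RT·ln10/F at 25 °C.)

The Cd²⁺/Cd couple has the higher reduction potential and acts as the cathode, so E°_cell = -0.40 − (-0.76) = 0.36 V.
Balancing electrons gives n = 2; the reaction quotient is Q = [Zn²⁺]/[Cd²⁺] = 0.0307.
At 25 °C, E = E° − (0.0592/n) log Q = 0.36 − (0.0592/2)(-1.512) = 0.360 + 0.045 = 0.405 V.

0.405 V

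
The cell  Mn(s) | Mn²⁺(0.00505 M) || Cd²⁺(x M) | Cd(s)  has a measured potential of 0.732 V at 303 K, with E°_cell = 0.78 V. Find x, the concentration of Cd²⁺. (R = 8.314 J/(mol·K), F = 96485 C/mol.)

From the Nernst equation, ln Q = nF(E° − E)/RT = 2×96485×(0.78 − 0.732)/(8.314×303) = 3.677, so Q = 39.5.
With Q = [Mn²⁺]/[Cd²⁺] and the known concentrations, [Cd²⁺] in the denominator gives [Cd²⁺] = 1.3 × 10^-4 M.

1.3 × 10^-4 M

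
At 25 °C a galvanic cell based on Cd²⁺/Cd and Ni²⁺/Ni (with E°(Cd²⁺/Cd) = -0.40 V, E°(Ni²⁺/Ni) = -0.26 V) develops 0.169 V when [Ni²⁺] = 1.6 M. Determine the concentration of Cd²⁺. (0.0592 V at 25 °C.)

From the Nernst equation, log Q = n(E° − E)/0.0592 = 2(0.14 − 0.169)/0.0592 = -0.980, so Q = 0.105.
With Q = [Cd²⁺]/[Ni²⁺] and the known concentrations, [Cd²⁺] in the numerator gives [Cd²⁺] = 0.17 M.

0.17 M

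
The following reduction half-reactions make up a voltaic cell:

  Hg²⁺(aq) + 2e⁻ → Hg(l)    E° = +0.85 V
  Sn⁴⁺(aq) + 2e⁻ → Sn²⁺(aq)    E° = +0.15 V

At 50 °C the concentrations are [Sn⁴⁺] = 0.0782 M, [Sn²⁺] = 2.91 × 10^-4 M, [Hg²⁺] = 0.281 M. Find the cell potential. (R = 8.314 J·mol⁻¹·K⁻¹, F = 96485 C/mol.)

0.604 V

The Hg²⁺/Hg couple has the higher reduction potential and acts as the cathode, so E°_cell = +0.85 − (+0.15) = 0.70 V.
Balancing electrons gives n = 2; the reaction quotient is Q = [Sn⁴⁺]/([Sn²⁺]·[Hg²⁺]) = 956.
E = E° − (RT/nF) ln Q = 0.70 − (8.314×323)/(2×96485) × (6.863) = 0.700 − 0.096 = 0.604 V.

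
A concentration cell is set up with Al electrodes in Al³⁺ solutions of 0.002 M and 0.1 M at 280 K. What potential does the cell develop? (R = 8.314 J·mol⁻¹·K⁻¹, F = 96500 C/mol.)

0.031 V

Both half-cells are Al³⁺/Al, so E°_cell = 0. The concentrated side is the cathode; the cell reaction moves Al³⁺ from high to low concentration with n = 3.
Q = [Al³⁺]_dilute/[Al³⁺]_conc = 0.002/0.1 = 0.0200.
E = 0 − (RT/nF) ln Q = −((8.314×280)/(3×96500))(-3.912) = 0.0315 V.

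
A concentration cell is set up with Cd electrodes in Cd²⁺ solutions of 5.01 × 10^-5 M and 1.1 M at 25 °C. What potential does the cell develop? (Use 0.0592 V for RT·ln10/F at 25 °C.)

Both half-cells are Cd²⁺/Cd, so E°_cell = 0. The concentrated side is the cathode; the cell reaction moves Cd²⁺ from high to low concentration with n = 2.
Q = [Cd²⁺]_dilute/[Cd²⁺]_conc = 5.01 × 10^-5/1.1 = 4.55 × 10^-5.
E = 0 − (0.0592/2) log Q = −(0.0592/2)(-4.342) = 0.1285 V.

0.13 V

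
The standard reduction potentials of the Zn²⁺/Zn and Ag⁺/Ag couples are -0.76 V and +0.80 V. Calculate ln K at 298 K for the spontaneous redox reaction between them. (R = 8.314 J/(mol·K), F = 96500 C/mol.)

E°_cell = +0.80 − (-0.76) = 1.56 V, with n = 2 electrons transferred.
At equilibrium E = 0, so the Nernst equation gives ln K = nFE°/RT = (2)(96500)(1.56)/((8.314)(298)) = 121.52.

ln K = 121.5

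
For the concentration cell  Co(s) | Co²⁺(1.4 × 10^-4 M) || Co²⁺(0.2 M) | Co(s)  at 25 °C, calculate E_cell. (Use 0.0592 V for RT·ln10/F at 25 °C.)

Both half-cells are Co²⁺/Co, so E°_cell = 0. The concentrated side is the cathode; the cell reaction moves Co²⁺ from high to low concentration with n = 2.
Q = [Co²⁺]_dilute/[Co²⁺]_conc = 1.4 × 10^-4/0.2 = 7 × 10^-4.
E = 0 − (0.0592/2) log Q = −(0.0592/2)(-3.155) = 0.0934 V.

0.093 V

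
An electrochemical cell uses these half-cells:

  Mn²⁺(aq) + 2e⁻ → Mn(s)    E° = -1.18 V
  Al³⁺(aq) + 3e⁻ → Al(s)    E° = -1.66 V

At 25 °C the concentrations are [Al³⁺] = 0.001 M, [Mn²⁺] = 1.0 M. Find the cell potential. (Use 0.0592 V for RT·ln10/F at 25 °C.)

The Mn²⁺/Mn couple has the higher reduction potential and acts as the cathode, so E°_cell = -1.18 − (-1.66) = 0.48 V.
Balancing electrons gives n = 6; the reaction quotient is Q = [Al³⁺]^2/[Mn²⁺]^3 = 1 × 10^-6.
At 25 °C, E = E° − (0.0592/n) log Q = 0.48 − (0.0592/6)(-6.000) = 0.480 + 0.059 = 0.539 V.

0.539 V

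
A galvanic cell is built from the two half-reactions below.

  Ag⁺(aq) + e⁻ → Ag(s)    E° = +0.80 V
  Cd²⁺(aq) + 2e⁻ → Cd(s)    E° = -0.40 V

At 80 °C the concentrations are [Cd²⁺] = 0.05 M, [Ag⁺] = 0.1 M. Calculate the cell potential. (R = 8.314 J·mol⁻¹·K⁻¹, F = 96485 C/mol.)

The Ag⁺/Ag couple has the higher reduction potential and acts as the cathode, so E°_cell = +0.80 − (-0.40) = 1.20 V.
Balancing electrons gives n = 2; the reaction quotient is Q = [Cd²⁺]/[Ag⁺]^2 = 5.00.
E = E° − (RT/nF) ln Q = 1.20 − (8.314×353)/(2×96485) × (1.609) = 1.200 − 0.024 = 1.176 V.

1.18 V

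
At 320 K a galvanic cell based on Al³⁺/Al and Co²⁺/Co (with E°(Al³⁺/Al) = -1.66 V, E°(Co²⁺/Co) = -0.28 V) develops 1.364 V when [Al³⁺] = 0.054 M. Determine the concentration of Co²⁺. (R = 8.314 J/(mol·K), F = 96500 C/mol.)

From the Nernst equation, ln Q = nF(E° − E)/RT = 6×96500×(1.38 − 1.364)/(8.314×320) = 3.482, so Q = 32.5.
With Q = [Al³⁺]^2/[Co²⁺]^3 and the known concentrations, [Co²⁺]^3 in the denominator gives [Co²⁺] = 0.045 M.

0.045 M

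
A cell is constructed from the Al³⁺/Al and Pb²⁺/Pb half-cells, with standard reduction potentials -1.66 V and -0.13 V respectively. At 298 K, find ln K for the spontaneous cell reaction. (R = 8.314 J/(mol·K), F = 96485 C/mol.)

E°_cell = -0.13 − (-1.66) = 1.53 V, with n = 6 electrons transferred.
At equilibrium E = 0, so the Nernst equation gives ln K = nFE°/RT = (6)(96485)(1.53)/((8.314)(298)) = 357.50.

ln K = 357.5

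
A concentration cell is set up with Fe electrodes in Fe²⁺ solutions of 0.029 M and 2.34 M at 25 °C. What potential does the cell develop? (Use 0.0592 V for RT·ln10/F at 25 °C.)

Both half-cells are Fe²⁺/Fe, so E°_cell = 0. The concentrated side is the cathode; the cell reaction moves Fe²⁺ from high to low concentration with n = 2.
Q = [Fe²⁺]_dilute/[Fe²⁺]_conc = 0.029/2.34 = 0.0124.
E = 0 − (0.0592/2) log Q = −(0.0592/2)(-1.907) = 0.0564 V.

0.056 V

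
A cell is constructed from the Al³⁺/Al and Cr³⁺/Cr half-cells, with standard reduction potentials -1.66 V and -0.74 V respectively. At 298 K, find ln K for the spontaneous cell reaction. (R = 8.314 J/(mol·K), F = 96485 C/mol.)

ln K = 107.5

E°_cell = -0.74 − (-1.66) = 0.92 V, with n = 3 electrons transferred.
At equilibrium E = 0, so the Nernst equation gives ln K = nFE°/RT = (3)(96485)(0.92)/((8.314)(298)) = 107.48.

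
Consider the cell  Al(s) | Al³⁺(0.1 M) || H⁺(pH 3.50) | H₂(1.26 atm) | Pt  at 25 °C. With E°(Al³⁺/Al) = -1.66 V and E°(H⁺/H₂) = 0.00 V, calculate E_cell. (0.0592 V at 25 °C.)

The hydrogen couple is the cathode, so E°_cell = 1.66 V; n = 6.
[H⁺] = 10^(−3.50) = 3.2 × 10^-4 M, and Q = [Al³⁺]^2·P(H₂)^3 / [H⁺]^6 = 2 × 10^19.
E = E° − (0.0592/6) log Q = 1.66 − (0.0592/6)(19.301) = 1.470 V.

1.47 V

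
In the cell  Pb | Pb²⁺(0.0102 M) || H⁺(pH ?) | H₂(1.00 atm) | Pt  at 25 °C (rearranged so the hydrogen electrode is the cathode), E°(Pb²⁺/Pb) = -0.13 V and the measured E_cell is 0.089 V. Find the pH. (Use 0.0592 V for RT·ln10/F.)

pH = 1.69

E°_cell = 0.13 V and n = 2.
log Q = n(E° − E)/0.0592 = 2×(0.13 − 0.089)/0.0592 = 1.385.
With Q = [Pb²⁺]·P(H₂) / [H⁺]^2, solving for [H⁺] gives log[H⁺] = -1.688, so pH = 1.69.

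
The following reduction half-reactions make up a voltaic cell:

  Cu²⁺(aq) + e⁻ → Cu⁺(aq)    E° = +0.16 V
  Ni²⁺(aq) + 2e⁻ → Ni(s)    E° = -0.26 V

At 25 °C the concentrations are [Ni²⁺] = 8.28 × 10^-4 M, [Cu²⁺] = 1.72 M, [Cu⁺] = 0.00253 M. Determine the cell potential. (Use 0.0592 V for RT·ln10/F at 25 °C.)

0.679 V

The Cu²⁺/Cu⁺ couple has the higher reduction potential and acts as the cathode, so E°_cell = +0.16 − (-0.26) = 0.42 V.
Balancing electrons gives n = 2; the reaction quotient is Q = [Ni²⁺]·[Cu⁺]^2/[Cu²⁺]^2 = 1.79 × 10^-9.
At 25 °C, E = E° − (0.0592/n) log Q = 0.42 − (0.0592/2)(-8.747) = 0.420 + 0.259 = 0.679 V.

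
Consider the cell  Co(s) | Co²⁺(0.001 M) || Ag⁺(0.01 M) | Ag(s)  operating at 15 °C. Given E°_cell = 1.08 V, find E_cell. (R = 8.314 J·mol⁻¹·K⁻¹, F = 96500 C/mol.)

Balancing electrons gives n = 2; the reaction quotient is Q = [Co²⁺]/[Ag⁺]^2 = 10.0.
E = E° − (RT/nF) ln Q = 1.08 − (8.314×288)/(2×96500) × (2.303) = 1.080 − 0.029 = 1.051 V.

1.05 V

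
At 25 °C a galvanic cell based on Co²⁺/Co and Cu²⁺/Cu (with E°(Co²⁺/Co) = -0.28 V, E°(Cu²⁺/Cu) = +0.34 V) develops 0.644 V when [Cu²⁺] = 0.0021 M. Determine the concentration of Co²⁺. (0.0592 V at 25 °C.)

From the Nernst equation, log Q = n(E° − E)/0.0592 = 2(0.62 − 0.644)/0.0592 = -0.811, so Q = 0.155.
With Q = [Co²⁺]/[Cu²⁺] and the known concentrations, [Co²⁺] in the numerator gives [Co²⁺] = 3.2 × 10^-4 M.

3.2 × 10^-4 M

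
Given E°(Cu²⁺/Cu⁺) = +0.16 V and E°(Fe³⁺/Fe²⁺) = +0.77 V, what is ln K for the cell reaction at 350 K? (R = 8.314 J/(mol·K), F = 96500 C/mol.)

ln K = 20.2

E°_cell = +0.77 − (+0.16) = 0.61 V, with n = 1 electron transferred.
At equilibrium E = 0, so the Nernst equation gives ln K = nFE°/RT = (1)(96500)(0.61)/((8.314)(350)) = 20.23.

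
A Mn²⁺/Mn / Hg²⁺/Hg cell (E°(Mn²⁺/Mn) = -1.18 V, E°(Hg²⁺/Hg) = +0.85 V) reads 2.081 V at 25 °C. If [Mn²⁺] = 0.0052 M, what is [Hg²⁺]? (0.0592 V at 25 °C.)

0.27 M

From the Nernst equation, log Q = n(E° − E)/0.0592 = 2(2.03 − 2.081)/0.0592 = -1.723, so Q = 0.0189.
With Q = [Mn²⁺]/[Hg²⁺] and the known concentrations, [Hg²⁺] in the denominator gives [Hg²⁺] = 0.27 M.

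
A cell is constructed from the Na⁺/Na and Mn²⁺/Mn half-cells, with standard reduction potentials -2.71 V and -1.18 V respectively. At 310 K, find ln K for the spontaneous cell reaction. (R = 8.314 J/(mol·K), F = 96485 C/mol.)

E°_cell = -1.18 − (-2.71) = 1.53 V, with n = 2 electrons transferred.
At equilibrium E = 0, so the Nernst equation gives ln K = nFE°/RT = (2)(96485)(1.53)/((8.314)(310)) = 114.55.

ln K = 114.6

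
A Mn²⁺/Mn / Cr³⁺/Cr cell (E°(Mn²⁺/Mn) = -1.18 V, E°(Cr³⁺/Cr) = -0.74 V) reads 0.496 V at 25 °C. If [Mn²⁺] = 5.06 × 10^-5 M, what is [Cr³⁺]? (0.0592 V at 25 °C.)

From the Nernst equation, log Q = n(E° − E)/0.0592 = 6(0.44 − 0.496)/0.0592 = -5.676, so Q = 2.11 × 10^-6.
With Q = [Mn²⁺]^3/[Cr³⁺]^2 and the known concentrations, [Cr³⁺]^2 in the denominator gives [Cr³⁺] = 2.5 × 10^-4 M.

2.5 × 10^-4 M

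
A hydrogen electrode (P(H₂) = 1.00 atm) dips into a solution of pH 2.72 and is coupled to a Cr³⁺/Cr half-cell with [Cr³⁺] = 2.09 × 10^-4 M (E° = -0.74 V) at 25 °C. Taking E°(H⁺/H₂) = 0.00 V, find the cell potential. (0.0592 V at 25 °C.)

0.65 V

The hydrogen couple is the cathode, so E°_cell = 0.74 V; n = 6.
[H⁺] = 10^(−2.72) = 0.0019 M, and Q = [Cr³⁺]^2·P(H₂)^3 / [H⁺]^6 = 9.13 × 10^8.
E = E° − (0.0592/6) log Q = 0.74 − (0.0592/6)(8.960) = 0.652 V.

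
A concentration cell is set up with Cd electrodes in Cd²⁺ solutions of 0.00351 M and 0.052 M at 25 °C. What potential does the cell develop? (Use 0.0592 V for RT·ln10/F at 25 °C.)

Both half-cells are Cd²⁺/Cd, so E°_cell = 0. The concentrated side is the cathode; the cell reaction moves Cd²⁺ from high to low concentration with n = 2.
Q = [Cd²⁺]_dilute/[Cd²⁺]_conc = 0.00351/0.052 = 0.0675.
E = 0 − (0.0592/2) log Q = −(0.0592/2)(-1.171) = 0.0347 V.

0.035 V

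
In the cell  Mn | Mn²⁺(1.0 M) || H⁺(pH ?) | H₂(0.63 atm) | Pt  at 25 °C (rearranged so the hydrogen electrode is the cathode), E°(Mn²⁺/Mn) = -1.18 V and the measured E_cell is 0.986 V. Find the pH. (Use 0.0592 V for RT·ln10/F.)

pH = 3.38

E°_cell = 1.18 V and n = 2.
log Q = n(E° − E)/0.0592 = 2×(1.18 − 0.986)/0.0592 = 6.554.
With Q = [Mn²⁺]·P(H₂) / [H⁺]^2, solving for [H⁺] gives log[H⁺] = -3.377, so pH = 3.38.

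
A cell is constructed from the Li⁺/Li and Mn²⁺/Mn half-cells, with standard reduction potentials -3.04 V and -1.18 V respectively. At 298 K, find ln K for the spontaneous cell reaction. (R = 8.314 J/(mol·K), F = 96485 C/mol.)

ln K = 144.9

E°_cell = -1.18 − (-3.04) = 1.86 V, with n = 2 electrons transferred.
At equilibrium E = 0, so the Nernst equation gives ln K = nFE°/RT = (2)(96485)(1.86)/((8.314)(298)) = 144.87.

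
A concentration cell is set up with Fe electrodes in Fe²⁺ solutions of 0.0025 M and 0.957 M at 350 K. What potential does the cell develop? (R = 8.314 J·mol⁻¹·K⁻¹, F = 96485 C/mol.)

Both half-cells are Fe²⁺/Fe, so E°_cell = 0. The concentrated side is the cathode; the cell reaction moves Fe²⁺ from high to low concentration with n = 2.
Q = [Fe²⁺]_dilute/[Fe²⁺]_conc = 0.0025/0.957 = 0.00261.
E = 0 − (RT/nF) ln Q = −((8.314×350)/(2×96485))(-5.948) = 0.0897 V.

0.090 V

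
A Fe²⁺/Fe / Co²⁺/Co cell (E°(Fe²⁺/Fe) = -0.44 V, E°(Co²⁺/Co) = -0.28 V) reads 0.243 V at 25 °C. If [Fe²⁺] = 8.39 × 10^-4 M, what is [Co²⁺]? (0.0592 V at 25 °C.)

0.53 M

From the Nernst equation, log Q = n(E° − E)/0.0592 = 2(0.16 − 0.243)/0.0592 = -2.804, so Q = 0.00157.
With Q = [Fe²⁺]/[Co²⁺] and the known concentrations, [Co²⁺] in the denominator gives [Co²⁺] = 0.53 M.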